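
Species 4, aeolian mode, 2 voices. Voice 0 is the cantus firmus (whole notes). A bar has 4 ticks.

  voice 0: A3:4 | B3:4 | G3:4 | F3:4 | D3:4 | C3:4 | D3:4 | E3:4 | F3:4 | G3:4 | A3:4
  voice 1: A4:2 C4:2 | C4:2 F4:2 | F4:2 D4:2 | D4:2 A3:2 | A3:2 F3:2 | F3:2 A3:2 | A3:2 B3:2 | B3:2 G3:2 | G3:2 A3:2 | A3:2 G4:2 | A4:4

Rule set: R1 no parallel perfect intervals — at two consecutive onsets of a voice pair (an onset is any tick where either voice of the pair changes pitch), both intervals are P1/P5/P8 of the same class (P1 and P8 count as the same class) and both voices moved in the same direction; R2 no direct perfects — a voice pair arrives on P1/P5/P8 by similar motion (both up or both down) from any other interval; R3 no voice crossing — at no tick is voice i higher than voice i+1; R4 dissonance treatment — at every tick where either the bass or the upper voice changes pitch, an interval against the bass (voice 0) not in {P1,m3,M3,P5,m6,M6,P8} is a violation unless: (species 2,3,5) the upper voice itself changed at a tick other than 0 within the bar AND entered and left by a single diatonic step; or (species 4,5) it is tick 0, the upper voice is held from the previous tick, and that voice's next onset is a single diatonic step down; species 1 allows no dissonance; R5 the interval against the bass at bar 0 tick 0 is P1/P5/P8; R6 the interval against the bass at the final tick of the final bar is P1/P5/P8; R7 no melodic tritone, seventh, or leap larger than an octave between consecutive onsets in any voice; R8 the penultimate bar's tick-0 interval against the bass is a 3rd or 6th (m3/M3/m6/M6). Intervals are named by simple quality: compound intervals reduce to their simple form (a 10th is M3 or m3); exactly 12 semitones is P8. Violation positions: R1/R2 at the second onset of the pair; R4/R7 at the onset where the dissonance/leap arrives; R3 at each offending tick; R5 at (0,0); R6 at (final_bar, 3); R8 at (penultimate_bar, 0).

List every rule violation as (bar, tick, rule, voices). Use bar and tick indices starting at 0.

bar 0: v0=A3 v1=A4 downbeat P8
bar 1: v0=B3 v1=C4 downbeat m2
bar 2: v0=G3 v1=F4 downbeat m7
bar 3: v0=F3 v1=D4 downbeat M6
bar 4: v0=D3 v1=A3 downbeat P5
bar 5: v0=C3 v1=F3 downbeat P4
bar 6: v0=D3 v1=A3 downbeat P5
bar 7: v0=E3 v1=B3 downbeat P5
bar 8: v0=F3 v1=G3 downbeat M2
bar 9: v0=G3 v1=A3 downbeat M2
bar 10: v0=A3 v1=A4 downbeat P8
  -> R4 @ bar 1 tick 0 v(0, 1): B3/C4 m2 untreated
  -> R4 @ bar 1 tick 2 v(0, 1): B3/F4 TT untreated
  -> R4 @ bar 2 tick 0 v(0, 1): G3/F4 m7 untreated
  -> R4 @ bar 5 tick 0 v(0, 1): C3/F3 P4 untreated
  -> R4 @ bar 8 tick 0 v(0, 1): F3/G3 M2 untreated
  -> R4 @ bar 9 tick 0 v(0, 1): G3/A3 M2 untreated
  -> R8 @ bar 9 tick 0 v(0, 1): penult M2 not 3rd/6th
  -> R7 @ bar 9 tick 2 v(1,): A3->G4 leap 10st
  -> R1 @ bar 10 tick 0 v(0, 1): G3/G4 P8 -> A3/A4 P8 similar

(1, 0, R4, (0, 1))
(1, 2, R4, (0, 1))
(2, 0, R4, (0, 1))
(5, 0, R4, (0, 1))
(8, 0, R4, (0, 1))
(9, 0, R4, (0, 1))
(9, 0, R8, (0, 1))
(9, 2, R7, (1,))
(10, 0, R1, (0, 1))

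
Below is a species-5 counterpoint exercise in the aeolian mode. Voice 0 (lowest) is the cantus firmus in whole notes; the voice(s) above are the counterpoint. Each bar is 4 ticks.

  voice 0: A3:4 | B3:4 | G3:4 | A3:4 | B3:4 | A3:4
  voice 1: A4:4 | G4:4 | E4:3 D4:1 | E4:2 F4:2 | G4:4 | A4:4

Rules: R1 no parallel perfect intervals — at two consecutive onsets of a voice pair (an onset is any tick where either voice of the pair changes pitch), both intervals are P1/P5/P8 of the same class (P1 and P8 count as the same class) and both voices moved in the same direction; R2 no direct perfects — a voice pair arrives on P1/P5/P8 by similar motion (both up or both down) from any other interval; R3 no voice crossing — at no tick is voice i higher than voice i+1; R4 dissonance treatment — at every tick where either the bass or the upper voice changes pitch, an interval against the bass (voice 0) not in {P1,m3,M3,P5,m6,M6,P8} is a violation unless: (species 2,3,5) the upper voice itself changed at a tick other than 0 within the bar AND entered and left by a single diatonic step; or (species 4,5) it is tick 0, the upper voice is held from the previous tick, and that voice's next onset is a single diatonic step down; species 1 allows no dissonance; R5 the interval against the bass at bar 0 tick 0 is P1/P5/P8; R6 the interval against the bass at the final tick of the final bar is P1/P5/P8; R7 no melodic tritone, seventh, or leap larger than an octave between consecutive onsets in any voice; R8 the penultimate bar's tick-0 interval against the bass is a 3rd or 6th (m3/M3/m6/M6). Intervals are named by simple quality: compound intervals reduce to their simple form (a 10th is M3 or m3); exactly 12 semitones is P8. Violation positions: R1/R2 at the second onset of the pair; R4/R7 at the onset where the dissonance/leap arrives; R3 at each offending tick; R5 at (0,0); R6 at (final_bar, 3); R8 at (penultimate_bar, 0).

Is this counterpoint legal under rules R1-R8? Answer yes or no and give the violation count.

No (1 violations)

bar 0: v0=A3 v1=A4 (P8)
bar 1: v0=B3 v1=G4 (m6)
bar 2: v0=G3 v1=E4 (M6)
bar 3: v0=A3 v1=E4 (P5)
bar 4: v0=B3 v1=G4 (m6)
bar 5: v0=A3 v1=A4 (P8)
  R1 @ bar3.0: G3/D4 P5 -> A3/E4 P5 similar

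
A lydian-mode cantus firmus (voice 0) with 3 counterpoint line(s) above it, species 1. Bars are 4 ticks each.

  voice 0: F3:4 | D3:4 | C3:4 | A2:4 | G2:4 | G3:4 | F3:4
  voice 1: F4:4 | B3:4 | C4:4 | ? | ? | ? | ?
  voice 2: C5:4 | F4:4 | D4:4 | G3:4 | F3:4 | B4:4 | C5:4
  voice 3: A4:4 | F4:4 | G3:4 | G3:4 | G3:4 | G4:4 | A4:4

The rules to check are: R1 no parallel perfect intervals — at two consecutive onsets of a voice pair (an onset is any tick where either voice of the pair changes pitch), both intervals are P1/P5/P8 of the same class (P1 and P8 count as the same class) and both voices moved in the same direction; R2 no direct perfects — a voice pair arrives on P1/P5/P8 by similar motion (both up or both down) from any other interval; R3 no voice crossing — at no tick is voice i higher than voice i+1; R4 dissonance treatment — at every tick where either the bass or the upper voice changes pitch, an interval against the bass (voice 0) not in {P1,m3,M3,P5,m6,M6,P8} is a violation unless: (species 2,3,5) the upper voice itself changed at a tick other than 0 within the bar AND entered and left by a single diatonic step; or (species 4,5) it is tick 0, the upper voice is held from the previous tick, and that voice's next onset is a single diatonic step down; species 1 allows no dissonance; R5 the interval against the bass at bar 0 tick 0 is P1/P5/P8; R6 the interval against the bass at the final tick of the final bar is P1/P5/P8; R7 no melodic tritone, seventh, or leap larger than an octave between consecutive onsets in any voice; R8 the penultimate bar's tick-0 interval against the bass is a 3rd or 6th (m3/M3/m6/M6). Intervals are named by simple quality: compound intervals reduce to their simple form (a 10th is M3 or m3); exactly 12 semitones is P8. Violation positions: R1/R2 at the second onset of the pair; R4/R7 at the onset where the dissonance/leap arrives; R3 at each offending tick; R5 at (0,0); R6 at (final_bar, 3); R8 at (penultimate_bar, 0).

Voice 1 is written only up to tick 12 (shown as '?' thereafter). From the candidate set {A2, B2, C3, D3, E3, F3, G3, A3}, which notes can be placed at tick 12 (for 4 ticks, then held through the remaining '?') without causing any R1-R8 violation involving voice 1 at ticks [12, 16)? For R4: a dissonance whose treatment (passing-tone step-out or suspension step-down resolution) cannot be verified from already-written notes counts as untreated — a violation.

A2: violates R1,R7
B2: violates R4,R7
C3: violates R2
D3: violates R4,R7
E3: violates R2
F3: legal
G3: violates R2,R4
A3: violates R1,R3

{F3}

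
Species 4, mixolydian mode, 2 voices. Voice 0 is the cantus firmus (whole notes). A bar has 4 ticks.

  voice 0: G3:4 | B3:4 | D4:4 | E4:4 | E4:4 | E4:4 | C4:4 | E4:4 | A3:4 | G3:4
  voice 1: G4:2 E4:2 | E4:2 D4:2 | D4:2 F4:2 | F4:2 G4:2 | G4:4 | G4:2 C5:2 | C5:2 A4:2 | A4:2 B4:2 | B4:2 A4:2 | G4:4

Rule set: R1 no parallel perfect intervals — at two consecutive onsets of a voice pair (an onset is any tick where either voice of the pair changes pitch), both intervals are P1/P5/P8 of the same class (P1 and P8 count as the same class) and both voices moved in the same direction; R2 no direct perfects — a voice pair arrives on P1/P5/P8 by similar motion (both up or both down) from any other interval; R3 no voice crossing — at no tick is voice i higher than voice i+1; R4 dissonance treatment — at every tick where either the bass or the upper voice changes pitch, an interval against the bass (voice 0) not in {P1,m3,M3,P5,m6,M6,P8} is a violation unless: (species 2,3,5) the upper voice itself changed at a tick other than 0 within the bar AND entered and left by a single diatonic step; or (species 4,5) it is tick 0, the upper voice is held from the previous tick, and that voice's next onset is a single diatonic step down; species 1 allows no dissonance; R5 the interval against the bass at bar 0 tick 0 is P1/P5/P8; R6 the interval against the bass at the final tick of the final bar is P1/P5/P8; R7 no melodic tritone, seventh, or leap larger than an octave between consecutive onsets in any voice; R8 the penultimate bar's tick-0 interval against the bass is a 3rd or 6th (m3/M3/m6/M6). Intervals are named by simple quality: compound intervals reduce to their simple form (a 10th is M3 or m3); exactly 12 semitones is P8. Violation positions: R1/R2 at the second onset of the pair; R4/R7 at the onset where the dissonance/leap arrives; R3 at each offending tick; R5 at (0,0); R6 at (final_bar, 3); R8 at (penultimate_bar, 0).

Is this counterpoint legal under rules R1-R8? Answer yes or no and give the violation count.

bar 0: v0=G3 v1=G4 (P8)
bar 1: v0=B3 v1=E4 (P4)
bar 2: v0=D4 v1=D4 (P1)
bar 3: v0=E4 v1=F4 (m2)
bar 4: v0=E4 v1=G4 (m3)
bar 5: v0=E4 v1=G4 (m3)
bar 6: v0=C4 v1=C5 (P8)
bar 7: v0=E4 v1=A4 (P4)
bar 8: v0=A3 v1=B4 (M2)
bar 9: v0=G3 v1=G4 (P8)
  R4 @ bar3.0: E4/F4 m2 untreated
  R4 @ bar7.0: E4/A4 P4 untreated
  R8 @ bar8.0: penult M2 not 3rd/6th
  R1 @ bar9.0: A3/A4 P8 -> G3/G4 P8 similar

No (4 violations)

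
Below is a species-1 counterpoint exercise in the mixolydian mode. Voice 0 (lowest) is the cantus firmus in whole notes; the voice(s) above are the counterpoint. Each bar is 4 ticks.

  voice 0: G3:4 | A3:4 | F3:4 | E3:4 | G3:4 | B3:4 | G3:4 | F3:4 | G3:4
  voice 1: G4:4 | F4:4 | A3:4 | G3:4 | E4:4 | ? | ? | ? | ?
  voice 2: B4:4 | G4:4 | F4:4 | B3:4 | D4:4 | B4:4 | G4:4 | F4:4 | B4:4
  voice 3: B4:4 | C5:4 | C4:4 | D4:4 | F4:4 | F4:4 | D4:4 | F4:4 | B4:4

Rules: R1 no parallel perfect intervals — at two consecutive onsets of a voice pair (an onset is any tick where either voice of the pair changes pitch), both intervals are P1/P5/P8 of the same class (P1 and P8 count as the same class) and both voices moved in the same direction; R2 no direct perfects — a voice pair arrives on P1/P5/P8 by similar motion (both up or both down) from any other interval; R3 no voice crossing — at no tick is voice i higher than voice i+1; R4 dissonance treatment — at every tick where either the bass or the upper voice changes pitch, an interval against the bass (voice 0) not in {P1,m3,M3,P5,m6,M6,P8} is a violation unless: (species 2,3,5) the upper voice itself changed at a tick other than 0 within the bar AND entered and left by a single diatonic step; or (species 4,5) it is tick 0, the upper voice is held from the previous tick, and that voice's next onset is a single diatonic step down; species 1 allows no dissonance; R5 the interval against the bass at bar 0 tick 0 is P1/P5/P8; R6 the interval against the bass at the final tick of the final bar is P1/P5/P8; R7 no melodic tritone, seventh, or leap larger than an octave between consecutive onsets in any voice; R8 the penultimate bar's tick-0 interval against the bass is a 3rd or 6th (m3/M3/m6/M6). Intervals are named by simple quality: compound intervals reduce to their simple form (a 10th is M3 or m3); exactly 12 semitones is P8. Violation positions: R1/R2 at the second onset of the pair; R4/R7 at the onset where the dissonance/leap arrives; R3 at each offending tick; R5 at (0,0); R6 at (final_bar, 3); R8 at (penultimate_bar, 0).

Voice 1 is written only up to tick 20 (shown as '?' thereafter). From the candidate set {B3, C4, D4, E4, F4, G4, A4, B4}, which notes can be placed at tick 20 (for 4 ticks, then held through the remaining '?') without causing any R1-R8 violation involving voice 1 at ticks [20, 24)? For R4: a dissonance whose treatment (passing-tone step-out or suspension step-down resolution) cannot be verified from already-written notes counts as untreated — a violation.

B3: legal
C4: violates R4
D4: legal
E4: violates R4
F4: violates R4
G4: legal
A4: violates R4
B4: violates R2

{B3, D4, G4}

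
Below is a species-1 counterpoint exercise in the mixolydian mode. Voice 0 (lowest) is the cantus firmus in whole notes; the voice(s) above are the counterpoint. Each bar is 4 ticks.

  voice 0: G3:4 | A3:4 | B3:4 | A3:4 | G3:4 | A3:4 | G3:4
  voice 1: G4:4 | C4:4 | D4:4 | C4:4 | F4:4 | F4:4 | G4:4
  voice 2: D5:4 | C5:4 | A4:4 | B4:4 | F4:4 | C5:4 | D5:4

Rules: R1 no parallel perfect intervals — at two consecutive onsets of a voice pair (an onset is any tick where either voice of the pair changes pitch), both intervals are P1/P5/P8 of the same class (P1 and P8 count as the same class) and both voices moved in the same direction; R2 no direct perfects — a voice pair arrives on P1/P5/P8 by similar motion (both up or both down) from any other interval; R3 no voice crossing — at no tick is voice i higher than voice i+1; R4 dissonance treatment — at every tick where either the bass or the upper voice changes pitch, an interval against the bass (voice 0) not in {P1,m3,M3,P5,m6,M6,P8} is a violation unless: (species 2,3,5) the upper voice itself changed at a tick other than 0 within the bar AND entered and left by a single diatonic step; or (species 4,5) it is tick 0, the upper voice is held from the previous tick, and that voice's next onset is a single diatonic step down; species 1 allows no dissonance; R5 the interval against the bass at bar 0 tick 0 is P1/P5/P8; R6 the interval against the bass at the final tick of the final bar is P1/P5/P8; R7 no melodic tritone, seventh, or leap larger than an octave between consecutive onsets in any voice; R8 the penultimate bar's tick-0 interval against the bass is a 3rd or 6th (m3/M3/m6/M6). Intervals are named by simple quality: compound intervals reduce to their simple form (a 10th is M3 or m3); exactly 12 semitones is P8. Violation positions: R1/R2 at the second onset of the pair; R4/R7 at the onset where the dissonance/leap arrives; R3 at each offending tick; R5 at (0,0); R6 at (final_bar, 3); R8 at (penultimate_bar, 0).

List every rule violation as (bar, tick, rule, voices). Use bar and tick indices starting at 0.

(1, 0, R2, (1, 2))
(2, 0, R4, (0, 2))
(3, 0, R4, (0, 2))
(4, 0, R4, (0, 1))
(4, 0, R4, (0, 2))
(4, 0, R7, (2,))
(6, 0, R1, (1, 2))

bar 0: v0=G3 v1=G4 v2=D5 downbeat P5
bar 1: v0=A3 v1=C4 v2=C5 downbeat m3
bar 2: v0=B3 v1=D4 v2=A4 downbeat m7
bar 3: v0=A3 v1=C4 v2=B4 downbeat M2
bar 4: v0=G3 v1=F4 v2=F4 downbeat m7
bar 5: v0=A3 v1=F4 v2=C5 downbeat m3
bar 6: v0=G3 v1=G4 v2=D5 downbeat P5
  -> R2 @ bar 1 tick 0 v(1, 2): G4/D5 P5 -> C4/C5 P8 similar
  -> R4 @ bar 2 tick 0 v(0, 2): B3/A4 m7 untreated
  -> R4 @ bar 3 tick 0 v(0, 2): A3/B4 M2 untreated
  -> R4 @ bar 4 tick 0 v(0, 1): G3/F4 m7 untreated
  -> R4 @ bar 4 tick 0 v(0, 2): G3/F4 m7 untreated
  -> R7 @ bar 4 tick 0 v(2,): B4->F4 leap 6st
  -> R1 @ bar 6 tick 0 v(1, 2): F4/C5 P5 -> G4/D5 P5 similar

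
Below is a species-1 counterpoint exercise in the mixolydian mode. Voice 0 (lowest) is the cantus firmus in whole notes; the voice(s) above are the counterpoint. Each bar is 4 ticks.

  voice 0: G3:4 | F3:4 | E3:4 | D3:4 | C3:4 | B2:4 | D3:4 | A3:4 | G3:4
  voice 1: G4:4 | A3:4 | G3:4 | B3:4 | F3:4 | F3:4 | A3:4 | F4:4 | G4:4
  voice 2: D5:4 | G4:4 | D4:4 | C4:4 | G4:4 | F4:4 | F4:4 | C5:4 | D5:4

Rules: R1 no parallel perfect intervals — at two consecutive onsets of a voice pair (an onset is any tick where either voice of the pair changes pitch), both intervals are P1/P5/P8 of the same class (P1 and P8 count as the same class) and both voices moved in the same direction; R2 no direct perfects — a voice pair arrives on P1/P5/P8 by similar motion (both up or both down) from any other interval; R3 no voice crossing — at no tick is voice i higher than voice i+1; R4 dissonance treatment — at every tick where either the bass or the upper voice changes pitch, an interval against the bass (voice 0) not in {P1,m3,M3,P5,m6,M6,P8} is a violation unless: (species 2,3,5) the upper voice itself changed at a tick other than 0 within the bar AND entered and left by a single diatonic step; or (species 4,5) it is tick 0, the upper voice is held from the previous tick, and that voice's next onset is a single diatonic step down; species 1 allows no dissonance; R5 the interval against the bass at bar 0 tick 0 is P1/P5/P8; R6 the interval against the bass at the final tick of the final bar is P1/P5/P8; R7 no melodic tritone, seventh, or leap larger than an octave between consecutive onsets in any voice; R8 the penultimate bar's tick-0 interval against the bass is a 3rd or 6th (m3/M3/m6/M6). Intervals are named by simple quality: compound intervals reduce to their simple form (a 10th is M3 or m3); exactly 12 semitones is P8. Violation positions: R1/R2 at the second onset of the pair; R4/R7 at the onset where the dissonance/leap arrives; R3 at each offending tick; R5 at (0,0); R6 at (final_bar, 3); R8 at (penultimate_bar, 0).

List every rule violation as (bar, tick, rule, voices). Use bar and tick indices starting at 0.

bar 0: v0=G3 v1=G4 v2=D5 downbeat P5
bar 1: v0=F3 v1=A3 v2=G4 downbeat M2
bar 2: v0=E3 v1=G3 v2=D4 downbeat m7
bar 3: v0=D3 v1=B3 v2=C4 downbeat m7
bar 4: v0=C3 v1=F3 v2=G4 downbeat P5
bar 5: v0=B2 v1=F3 v2=F4 downbeat TT
bar 6: v0=D3 v1=A3 v2=F4 downbeat m3
bar 7: v0=A3 v1=F4 v2=C5 downbeat m3
bar 8: v0=G3 v1=G4 v2=D5 downbeat P5
  -> R4 @ bar 1 tick 0 v(0, 2): F3/G4 M2 untreated
  -> R7 @ bar 1 tick 0 v(1,): G4->A3 leap 10st
  -> R2 @ bar 2 tick 0 v(1, 2): A3/G4 m7 -> G3/D4 P5 similar
  -> R4 @ bar 2 tick 0 v(0, 2): E3/D4 m7 untreated
  -> R4 @ bar 3 tick 0 v(0, 2): D3/C4 m7 untreated
  -> R4 @ bar 4 tick 0 v(0, 1): C3/F3 P4 untreated
  -> R7 @ bar 4 tick 0 v(1,): B3->F3 leap 6st
  -> R4 @ bar 5 tick 0 v(0, 1): B2/F3 TT untreated
  -> R4 @ bar 5 tick 0 v(0, 2): B2/F4 TT untreated
  -> R2 @ bar 6 tick 0 v(0, 1): B2/F3 TT -> D3/A3 P5 similar
  -> R2 @ bar 7 tick 0 v(1, 2): A3/F4 m6 -> F4/C5 P5 similar
  -> R1 @ bar 8 tick 0 v(1, 2): F4/C5 P5 -> G4/D5 P5 similar

(1, 0, R4, (0, 2))
(1, 0, R7, (1,))
(2, 0, R2, (1, 2))
(2, 0, R4, (0, 2))
(3, 0, R4, (0, 2))
(4, 0, R4, (0, 1))
(4, 0, R7, (1,))
(5, 0, R4, (0, 1))
(5, 0, R4, (0, 2))
(6, 0, R2, (0, 1))
(7, 0, R2, (1, 2))
(8, 0, R1, (1, 2))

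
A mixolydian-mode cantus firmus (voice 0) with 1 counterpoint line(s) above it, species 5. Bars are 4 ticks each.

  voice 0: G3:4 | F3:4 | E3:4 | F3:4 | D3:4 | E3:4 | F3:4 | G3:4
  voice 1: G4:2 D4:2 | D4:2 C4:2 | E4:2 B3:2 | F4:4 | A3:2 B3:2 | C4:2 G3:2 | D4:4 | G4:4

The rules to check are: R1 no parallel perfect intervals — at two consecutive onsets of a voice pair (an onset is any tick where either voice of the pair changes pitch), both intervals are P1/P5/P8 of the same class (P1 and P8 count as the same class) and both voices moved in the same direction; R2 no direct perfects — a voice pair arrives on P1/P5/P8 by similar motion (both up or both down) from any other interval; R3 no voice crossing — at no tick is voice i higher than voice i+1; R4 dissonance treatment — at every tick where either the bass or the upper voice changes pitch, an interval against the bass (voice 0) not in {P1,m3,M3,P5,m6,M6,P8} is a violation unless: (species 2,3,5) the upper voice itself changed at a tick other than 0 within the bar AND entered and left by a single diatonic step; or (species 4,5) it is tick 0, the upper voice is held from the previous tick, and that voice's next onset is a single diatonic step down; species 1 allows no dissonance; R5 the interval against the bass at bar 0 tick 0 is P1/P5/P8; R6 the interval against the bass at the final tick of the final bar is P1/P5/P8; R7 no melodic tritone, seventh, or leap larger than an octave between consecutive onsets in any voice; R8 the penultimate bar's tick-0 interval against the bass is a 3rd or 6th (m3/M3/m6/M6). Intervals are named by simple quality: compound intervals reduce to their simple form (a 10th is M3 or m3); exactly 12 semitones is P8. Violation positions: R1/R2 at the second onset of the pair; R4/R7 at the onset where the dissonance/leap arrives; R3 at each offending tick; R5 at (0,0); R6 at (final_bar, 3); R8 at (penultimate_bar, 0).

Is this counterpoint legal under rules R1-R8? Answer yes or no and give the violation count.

No (4 violations)

bar 0: v0=G3 v1=G4 (P8)
bar 1: v0=F3 v1=D4 (M6)
bar 2: v0=E3 v1=E4 (P8)
bar 3: v0=F3 v1=F4 (P8)
bar 4: v0=D3 v1=A3 (P5)
bar 5: v0=E3 v1=C4 (m6)
bar 6: v0=F3 v1=D4 (M6)
bar 7: v0=G3 v1=G4 (P8)
  R2 @ bar3.0: E3/B3 P5 -> F3/F4 P8 similar
  R7 @ bar3.0: B3->F4 leap 6st
  R2 @ bar4.0: F3/F4 P8 -> D3/A3 P5 similar
  R2 @ bar7.0: F3/D4 M6 -> G3/G4 P8 similar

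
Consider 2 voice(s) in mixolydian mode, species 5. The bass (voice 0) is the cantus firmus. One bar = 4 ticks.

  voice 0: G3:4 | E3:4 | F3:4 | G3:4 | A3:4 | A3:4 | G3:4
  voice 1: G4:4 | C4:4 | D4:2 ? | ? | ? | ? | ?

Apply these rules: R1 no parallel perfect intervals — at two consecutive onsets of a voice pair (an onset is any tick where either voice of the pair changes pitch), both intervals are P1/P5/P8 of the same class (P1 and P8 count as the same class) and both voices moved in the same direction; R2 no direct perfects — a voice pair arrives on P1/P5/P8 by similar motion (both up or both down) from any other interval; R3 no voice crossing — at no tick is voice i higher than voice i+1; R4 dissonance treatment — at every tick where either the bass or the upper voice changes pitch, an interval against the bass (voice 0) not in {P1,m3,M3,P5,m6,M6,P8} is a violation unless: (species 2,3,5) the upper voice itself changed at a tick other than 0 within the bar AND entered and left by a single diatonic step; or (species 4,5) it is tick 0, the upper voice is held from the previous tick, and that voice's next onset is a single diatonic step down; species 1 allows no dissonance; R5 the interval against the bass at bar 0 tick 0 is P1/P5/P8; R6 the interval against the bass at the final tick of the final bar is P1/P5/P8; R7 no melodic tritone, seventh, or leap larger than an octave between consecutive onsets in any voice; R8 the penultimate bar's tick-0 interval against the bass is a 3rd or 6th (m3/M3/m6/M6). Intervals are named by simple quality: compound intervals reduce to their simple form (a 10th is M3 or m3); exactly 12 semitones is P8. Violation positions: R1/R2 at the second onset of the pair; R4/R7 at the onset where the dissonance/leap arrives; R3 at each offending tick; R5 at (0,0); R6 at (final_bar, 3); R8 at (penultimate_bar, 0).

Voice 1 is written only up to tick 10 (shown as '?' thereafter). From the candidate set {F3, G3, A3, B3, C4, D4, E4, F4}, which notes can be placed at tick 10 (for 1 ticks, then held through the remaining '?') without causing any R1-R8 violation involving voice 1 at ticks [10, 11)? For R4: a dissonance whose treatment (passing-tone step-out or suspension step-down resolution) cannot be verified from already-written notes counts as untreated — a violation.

{A3, C4, D4, F3, F4}

F3: legal
G3: violates R4
A3: legal
B3: violates R4
C4: legal
D4: legal
E4: violates R4
F4: legal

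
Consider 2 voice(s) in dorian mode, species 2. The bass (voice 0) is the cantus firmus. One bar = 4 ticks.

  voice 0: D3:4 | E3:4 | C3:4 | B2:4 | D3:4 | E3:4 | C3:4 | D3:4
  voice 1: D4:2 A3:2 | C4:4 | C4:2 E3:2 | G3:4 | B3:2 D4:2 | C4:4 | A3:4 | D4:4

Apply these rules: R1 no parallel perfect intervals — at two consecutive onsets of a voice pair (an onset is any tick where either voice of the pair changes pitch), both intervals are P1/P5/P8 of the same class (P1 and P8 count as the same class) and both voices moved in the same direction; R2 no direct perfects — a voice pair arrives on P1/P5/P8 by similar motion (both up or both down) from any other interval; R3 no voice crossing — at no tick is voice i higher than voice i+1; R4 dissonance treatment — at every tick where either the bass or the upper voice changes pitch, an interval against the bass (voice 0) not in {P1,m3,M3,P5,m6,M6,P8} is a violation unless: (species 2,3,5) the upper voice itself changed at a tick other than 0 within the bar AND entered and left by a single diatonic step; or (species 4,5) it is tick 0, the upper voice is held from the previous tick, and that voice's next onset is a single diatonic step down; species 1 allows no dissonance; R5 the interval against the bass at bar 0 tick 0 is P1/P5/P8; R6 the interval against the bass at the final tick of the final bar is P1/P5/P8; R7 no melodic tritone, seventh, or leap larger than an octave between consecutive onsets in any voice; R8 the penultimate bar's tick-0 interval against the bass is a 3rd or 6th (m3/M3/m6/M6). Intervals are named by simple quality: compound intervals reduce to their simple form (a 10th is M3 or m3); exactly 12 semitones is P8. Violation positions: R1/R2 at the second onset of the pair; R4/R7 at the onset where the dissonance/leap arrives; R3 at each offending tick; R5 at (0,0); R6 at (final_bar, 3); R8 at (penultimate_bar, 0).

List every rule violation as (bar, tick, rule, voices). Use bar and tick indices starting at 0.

bar 0: v0=D3 v1=D4 downbeat P8
bar 1: v0=E3 v1=C4 downbeat m6
bar 2: v0=C3 v1=C4 downbeat P8
bar 3: v0=B2 v1=G3 downbeat m6
bar 4: v0=D3 v1=B3 downbeat M6
bar 5: v0=E3 v1=C4 downbeat m6
bar 6: v0=C3 v1=A3 downbeat M6
bar 7: v0=D3 v1=D4 downbeat P8
  -> R2 @ bar 7 tick 0 v(0, 1): C3/A3 M6 -> D3/D4 P8 similar

(7, 0, R2, (0, 1))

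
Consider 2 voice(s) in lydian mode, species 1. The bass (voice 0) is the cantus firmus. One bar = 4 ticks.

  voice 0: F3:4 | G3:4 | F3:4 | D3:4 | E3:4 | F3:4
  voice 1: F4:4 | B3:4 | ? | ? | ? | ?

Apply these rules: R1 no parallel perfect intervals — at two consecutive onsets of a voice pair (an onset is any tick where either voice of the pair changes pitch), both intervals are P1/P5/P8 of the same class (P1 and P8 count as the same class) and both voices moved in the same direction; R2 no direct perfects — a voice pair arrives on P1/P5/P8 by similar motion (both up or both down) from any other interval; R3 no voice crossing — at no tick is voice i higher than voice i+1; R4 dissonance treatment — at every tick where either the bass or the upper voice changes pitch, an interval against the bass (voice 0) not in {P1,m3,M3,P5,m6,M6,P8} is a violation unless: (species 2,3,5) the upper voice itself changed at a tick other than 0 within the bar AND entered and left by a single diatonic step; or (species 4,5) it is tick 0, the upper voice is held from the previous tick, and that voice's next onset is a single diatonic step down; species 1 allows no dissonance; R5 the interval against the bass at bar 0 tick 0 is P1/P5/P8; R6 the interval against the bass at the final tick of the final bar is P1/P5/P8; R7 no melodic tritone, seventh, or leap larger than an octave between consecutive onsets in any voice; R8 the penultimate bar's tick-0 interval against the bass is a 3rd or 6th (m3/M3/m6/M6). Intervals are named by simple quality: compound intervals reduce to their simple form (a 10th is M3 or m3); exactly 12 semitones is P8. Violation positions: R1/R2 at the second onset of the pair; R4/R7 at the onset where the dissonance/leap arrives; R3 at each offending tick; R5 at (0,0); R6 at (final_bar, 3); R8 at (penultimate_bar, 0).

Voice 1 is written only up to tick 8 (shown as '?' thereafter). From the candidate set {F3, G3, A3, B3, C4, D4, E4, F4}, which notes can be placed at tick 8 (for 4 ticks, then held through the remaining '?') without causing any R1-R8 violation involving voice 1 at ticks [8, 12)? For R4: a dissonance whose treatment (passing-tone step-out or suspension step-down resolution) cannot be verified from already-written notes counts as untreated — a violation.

{A3, C4, D4}

F3: violates R2,R7
G3: violates R4
A3: legal
B3: violates R4
C4: legal
D4: legal
E4: violates R4
F4: violates R7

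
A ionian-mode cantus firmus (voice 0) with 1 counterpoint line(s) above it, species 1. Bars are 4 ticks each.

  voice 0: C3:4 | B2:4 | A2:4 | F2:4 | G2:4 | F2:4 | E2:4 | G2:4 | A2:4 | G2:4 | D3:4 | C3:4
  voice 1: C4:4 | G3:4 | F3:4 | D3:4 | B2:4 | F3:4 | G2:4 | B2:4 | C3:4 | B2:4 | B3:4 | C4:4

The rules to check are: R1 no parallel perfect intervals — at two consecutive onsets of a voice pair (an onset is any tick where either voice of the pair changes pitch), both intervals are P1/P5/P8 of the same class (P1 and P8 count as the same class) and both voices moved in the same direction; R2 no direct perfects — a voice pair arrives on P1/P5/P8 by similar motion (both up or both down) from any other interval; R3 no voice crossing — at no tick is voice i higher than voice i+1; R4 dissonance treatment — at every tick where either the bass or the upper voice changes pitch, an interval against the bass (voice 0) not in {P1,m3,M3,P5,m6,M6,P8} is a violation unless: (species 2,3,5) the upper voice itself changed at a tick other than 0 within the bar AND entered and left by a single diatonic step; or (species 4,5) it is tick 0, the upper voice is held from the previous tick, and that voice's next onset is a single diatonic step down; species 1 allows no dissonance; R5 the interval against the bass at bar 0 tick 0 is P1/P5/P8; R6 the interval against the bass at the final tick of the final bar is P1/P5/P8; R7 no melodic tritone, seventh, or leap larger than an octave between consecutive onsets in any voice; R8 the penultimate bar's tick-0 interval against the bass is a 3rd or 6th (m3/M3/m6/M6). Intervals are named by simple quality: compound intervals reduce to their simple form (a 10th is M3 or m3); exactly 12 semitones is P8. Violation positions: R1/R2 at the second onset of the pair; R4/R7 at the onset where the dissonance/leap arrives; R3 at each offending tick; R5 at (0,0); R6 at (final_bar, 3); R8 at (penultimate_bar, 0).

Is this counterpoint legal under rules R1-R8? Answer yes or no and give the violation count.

bar 0: v0=C3 v1=C4 (P8)
bar 1: v0=B2 v1=G3 (m6)
bar 2: v0=A2 v1=F3 (m6)
bar 3: v0=F2 v1=D3 (M6)
bar 4: v0=G2 v1=B2 (M3)
bar 5: v0=F2 v1=F3 (P8)
bar 6: v0=E2 v1=G2 (m3)
bar 7: v0=G2 v1=B2 (M3)
bar 8: v0=A2 v1=C3 (m3)
bar 9: v0=G2 v1=B2 (M3)
bar 10: v0=D3 v1=B3 (M6)
bar 11: v0=C3 v1=C4 (P8)
  R7 @ bar5.0: B2->F3 leap 6st
  R7 @ bar6.0: F3->G2 leap 10st

No (2 violations)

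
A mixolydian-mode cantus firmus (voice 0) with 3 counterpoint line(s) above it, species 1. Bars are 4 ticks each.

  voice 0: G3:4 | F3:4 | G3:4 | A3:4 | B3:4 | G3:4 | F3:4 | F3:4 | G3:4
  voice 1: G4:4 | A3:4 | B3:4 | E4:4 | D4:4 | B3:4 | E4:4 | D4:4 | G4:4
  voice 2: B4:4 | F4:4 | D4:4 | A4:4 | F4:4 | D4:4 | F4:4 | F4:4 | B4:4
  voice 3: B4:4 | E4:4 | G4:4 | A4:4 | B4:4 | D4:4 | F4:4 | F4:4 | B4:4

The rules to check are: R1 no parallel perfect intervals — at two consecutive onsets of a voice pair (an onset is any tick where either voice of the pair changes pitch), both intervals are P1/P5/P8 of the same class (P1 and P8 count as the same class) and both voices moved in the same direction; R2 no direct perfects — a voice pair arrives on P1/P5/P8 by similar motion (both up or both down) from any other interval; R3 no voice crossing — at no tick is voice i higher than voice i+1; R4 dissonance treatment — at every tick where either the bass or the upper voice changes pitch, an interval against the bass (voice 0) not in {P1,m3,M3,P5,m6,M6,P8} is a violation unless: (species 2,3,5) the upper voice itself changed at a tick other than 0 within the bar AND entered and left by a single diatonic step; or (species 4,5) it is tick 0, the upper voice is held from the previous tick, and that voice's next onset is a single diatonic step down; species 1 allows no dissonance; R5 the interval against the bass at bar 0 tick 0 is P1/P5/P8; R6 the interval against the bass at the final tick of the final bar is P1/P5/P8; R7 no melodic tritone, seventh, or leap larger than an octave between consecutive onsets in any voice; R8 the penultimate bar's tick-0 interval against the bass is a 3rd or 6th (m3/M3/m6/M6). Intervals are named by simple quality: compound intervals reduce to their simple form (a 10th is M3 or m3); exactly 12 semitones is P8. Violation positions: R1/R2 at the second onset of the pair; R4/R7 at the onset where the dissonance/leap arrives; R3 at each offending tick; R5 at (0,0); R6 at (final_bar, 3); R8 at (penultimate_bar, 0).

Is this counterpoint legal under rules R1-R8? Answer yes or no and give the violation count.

bar 0: v0=G3 v1=G4 v2=B4 v3=B4 (M3)
bar 1: v0=F3 v1=A3 v2=F4 v3=E4 (M7)
bar 2: v0=G3 v1=B3 v2=D4 v3=G4 (P8)
bar 3: v0=A3 v1=E4 v2=A4 v3=A4 (P8)
bar 4: v0=B3 v1=D4 v2=F4 v3=B4 (P8)
bar 5: v0=G3 v1=B3 v2=D4 v3=D4 (P5)
bar 6: v0=F3 v1=E4 v2=F4 v3=F4 (P8)
bar 7: v0=F3 v1=D4 v2=F4 v3=F4 (P8)
bar 8: v0=G3 v1=G4 v2=B4 v3=B4 (M3)
  R5 @ bar0.0: opens on M3
  R5 @ bar0.0: opens on M3
  R2 @ bar1.0: G3/B4 M3 -> F3/F4 P8 similar
  R2 @ bar1.0: G4/B4 M3 -> A3/E4 P5 similar
  R3 @ bar1.0: F4 above E4
  R4 @ bar1.0: F3/E4 M7 untreated
  R7 @ bar1.0: G4->A3 leap 10st
  R7 @ bar1.0: B4->F4 leap 6st
  R3 @ bar1.1: F4 above E4
  R3 @ bar1.2: F4 above E4
  R3 @ bar1.3: F4 above E4
  R2 @ bar2.0: F3/E4 M7 -> G3/G4 P8 similar
  R1 @ bar3.0: G3/G4 P8 -> A3/A4 P8 similar
  R2 @ bar3.0: G3/B3 M3 -> A3/E4 P5 similar
  R2 @ bar3.0: G3/D4 P5 -> A3/A4 P8 similar
  R2 @ bar3.0: D4/G4 P4 -> A4/A4 P1 similar
  R1 @ bar4.0: A3/A4 P8 -> B3/B4 P8 similar
  R4 @ bar4.0: B3/F4 TT untreated
  R2 @ bar5.0: B3/F4 TT -> G3/D4 P5 similar
  R2 @ bar5.0: B3/B4 P8 -> G3/D4 P5 similar
  R2 @ bar5.0: F4/B4 TT -> D4/D4 P1 similar
  R1 @ bar6.0: D4/D4 P1 -> F4/F4 P1 similar
  R4 @ bar6.0: F3/E4 M7 untreated
  R8 @ bar7.0: penult P8 not 3rd/6th
  R8 @ bar7.0: penult P8 not 3rd/6th
  R1 @ bar8.0: F4/F4 P1 -> B4/B4 P1 similar
  R2 @ bar8.0: F3/D4 M6 -> G3/G4 P8 similar
  R7 @ bar8.0: F4->B4 leap 6st
  R7 @ bar8.0: F4->B4 leap 6st
  R6 @ bar8.3: closes on M3
  R6 @ bar8.3: closes on M3

No (31 violations)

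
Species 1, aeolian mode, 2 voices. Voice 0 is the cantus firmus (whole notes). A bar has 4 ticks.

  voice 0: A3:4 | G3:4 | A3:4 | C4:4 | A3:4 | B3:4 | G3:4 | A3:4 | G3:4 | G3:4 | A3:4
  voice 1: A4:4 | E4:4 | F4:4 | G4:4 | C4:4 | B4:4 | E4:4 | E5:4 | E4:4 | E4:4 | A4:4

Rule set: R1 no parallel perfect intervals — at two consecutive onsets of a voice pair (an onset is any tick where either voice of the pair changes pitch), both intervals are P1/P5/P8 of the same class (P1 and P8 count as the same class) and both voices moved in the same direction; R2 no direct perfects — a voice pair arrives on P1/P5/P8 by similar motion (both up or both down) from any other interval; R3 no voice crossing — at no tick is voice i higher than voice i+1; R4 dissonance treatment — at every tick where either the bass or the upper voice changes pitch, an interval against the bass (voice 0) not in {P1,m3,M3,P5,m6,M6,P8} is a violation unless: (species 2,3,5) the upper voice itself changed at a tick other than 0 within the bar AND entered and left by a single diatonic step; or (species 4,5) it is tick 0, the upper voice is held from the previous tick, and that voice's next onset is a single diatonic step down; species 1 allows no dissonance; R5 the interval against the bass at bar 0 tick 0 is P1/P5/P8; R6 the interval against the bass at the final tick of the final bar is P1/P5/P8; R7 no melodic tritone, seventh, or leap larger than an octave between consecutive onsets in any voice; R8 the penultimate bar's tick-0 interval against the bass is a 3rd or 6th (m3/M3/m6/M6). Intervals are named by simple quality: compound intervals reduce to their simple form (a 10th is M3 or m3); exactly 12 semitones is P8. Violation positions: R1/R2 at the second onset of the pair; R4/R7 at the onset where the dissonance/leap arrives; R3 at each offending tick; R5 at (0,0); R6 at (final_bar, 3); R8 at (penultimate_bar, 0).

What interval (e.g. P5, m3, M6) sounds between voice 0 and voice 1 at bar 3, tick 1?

P5

voice 0=C4 voice 1=G4 -> P5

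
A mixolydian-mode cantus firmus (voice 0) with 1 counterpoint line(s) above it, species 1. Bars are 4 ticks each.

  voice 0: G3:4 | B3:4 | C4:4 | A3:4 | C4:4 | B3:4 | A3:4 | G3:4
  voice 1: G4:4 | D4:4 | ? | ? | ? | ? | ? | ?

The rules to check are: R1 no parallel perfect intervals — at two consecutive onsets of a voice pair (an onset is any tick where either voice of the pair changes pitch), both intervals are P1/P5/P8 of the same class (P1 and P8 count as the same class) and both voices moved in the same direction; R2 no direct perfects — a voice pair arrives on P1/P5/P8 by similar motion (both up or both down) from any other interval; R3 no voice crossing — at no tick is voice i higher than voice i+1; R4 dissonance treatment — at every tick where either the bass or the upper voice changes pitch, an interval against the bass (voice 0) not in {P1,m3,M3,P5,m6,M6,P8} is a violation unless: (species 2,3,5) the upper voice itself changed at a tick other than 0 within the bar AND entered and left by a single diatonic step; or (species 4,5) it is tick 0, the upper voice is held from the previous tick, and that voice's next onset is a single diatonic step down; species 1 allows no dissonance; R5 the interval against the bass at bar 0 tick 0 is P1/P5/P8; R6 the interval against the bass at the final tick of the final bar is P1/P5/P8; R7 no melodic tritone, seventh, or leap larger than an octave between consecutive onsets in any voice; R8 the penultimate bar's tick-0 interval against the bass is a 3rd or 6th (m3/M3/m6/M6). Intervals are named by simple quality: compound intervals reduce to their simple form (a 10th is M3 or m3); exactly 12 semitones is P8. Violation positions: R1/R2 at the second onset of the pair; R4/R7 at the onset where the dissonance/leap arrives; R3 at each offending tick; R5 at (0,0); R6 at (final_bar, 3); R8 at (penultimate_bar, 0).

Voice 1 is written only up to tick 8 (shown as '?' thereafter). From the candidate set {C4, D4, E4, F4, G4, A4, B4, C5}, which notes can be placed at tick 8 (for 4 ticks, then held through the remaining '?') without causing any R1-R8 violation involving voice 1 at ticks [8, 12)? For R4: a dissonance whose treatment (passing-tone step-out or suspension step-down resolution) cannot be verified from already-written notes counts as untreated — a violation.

C4: legal
D4: violates R4
E4: legal
F4: violates R4
G4: violates R2
A4: legal
B4: violates R4
C5: violates R2,R7

{A4, C4, E4}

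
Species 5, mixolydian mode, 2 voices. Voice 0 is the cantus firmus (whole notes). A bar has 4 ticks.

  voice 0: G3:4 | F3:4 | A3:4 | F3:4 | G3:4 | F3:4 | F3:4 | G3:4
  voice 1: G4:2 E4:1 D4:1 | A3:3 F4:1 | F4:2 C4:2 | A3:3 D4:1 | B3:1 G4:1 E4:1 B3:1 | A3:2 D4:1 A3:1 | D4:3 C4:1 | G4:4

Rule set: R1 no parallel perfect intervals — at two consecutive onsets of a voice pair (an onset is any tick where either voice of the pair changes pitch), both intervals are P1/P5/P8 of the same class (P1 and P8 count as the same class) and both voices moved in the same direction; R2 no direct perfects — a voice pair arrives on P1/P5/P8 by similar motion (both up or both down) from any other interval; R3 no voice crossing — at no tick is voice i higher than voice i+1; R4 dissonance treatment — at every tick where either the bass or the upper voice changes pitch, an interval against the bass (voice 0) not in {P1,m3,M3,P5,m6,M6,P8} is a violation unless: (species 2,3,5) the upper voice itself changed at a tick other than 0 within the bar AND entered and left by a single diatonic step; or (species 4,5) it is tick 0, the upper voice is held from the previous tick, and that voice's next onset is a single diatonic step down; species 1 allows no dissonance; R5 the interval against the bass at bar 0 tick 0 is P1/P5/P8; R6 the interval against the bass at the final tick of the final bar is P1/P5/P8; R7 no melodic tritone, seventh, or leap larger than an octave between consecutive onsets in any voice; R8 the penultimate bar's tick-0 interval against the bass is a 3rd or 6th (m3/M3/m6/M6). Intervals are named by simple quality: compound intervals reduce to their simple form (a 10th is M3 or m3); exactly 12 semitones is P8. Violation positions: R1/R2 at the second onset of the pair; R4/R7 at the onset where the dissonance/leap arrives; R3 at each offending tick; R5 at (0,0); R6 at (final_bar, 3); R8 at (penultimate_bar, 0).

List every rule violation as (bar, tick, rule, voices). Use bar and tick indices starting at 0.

(7, 0, R2, (0, 1))

bar 0: v0=G3 v1=G4 downbeat P8
bar 1: v0=F3 v1=A3 downbeat M3
bar 2: v0=A3 v1=F4 downbeat m6
bar 3: v0=F3 v1=A3 downbeat M3
bar 4: v0=G3 v1=B3 downbeat M3
bar 5: v0=F3 v1=A3 downbeat M3
bar 6: v0=F3 v1=D4 downbeat M6
bar 7: v0=G3 v1=G4 downbeat P8
  -> R2 @ bar 7 tick 0 v(0, 1): F3/C4 P5 -> G3/G4 P8 similar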